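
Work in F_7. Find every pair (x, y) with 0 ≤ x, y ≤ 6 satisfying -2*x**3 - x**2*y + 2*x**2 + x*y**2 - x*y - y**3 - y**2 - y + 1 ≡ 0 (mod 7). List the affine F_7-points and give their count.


Affine F_7-points: {(0, 5), (1, 3), (2, 0), (2, 1), (3, 0), (3, 4), (3, 5), (4, 2), (4, 6), (6, 5)}; count = 10.

For each of the 49 pairs (x, y) ∈ F_7², evaluate f(x, y) mod 7. Record the zeros.
  x = 0: [0↦1, 1↦5, 2↦1, 3↦4, 4↦1, 5↦0, 6↦2]  zeros at y ∈ {5}
  x = 1: [0↦1, 1↦4, 2↦1, 3↦0, 4↦2, 5↦1, 6↦5]  zeros at y ∈ {3}
  x = 2: [0↦0, 1↦0, 2↦3, 3↦3, 4↦1, 5↦5, 6↦2]  zeros at y ∈ {0, 1}
  x = 3: [0↦0, 1↦2, 2↦2, 3↦1, 4↦0, 5↦0, 6↦2]  zeros at y ∈ {0, 4, 5}
  x = 4: [0↦3, 1↦5, 2↦0, 3↦3, 4↦1, 5↦2, 6↦0]  zeros at y ∈ {2, 6}
  x = 5: [0↦4, 1↦4, 2↦6, 3↦4, 4↦6, 5↦6, 6↦5]  zeros at y ∈ ∅
  x = 6: [0↦5, 1↦1, 2↦1, 3↦6, 4↦3, 5↦0, 6↦5]  zeros at y ∈ {5}
Collecting zeros: affine points = {(0, 5), (1, 3), (2, 0), (2, 1), (3, 0), (3, 4), (3, 5), (4, 2), (4, 6), (6, 5)}.
Total count |C(F_7)_aff| = 10.


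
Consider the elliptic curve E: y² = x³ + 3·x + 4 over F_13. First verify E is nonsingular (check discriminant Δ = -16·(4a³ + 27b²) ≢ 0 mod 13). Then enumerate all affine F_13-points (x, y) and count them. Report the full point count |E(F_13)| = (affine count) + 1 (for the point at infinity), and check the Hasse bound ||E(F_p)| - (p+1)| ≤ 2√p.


Affine points = {(0, 2), (0, 11), (3, 1), (3, 12), (5, 1), (5, 12), (6, 2), (6, 11), (7, 2), (7, 11), (11, 4), (11, 9), (12, 0)}; affine count = 13; |E(F_13)| = 14.

Discriminant check: Δ ∝ 4a³ + 27b² = 4·3³ + 27·4² = 4·27 + 27·16 ≡ 7 (mod 13). Nonzero ⇒ E is nonsingular.
For each x ∈ F_13, compute rhs = x³ + 3·x + 4 mod 13, then count y ∈ F_13 with y² ≡ rhs.
  x = 0: rhs = 4, matching y values: 2, 11 (2 points).
  x = 1: rhs = 8, matching y values: none (0 points).
  x = 2: rhs = 5, matching y values: none (0 points).
  x = 3: rhs = 1, matching y values: 1, 12 (2 points).
  x = 4: rhs = 2, matching y values: none (0 points).
  x = 5: rhs = 1, matching y values: 1, 12 (2 points).
  x = 6: rhs = 4, matching y values: 2, 11 (2 points).
  x = 7: rhs = 4, matching y values: 2, 11 (2 points).
  x = 8: rhs = 7, matching y values: none (0 points).
  x = 9: rhs = 6, matching y values: none (0 points).
  x = 10: rhs = 7, matching y values: none (0 points).
  x = 11: rhs = 3, matching y values: 4, 9 (2 points).
  x = 12: rhs = 0, matching y values: 0 (1 points).
Total affine count: 13.
Full point count |E(F_13)| = 13 + 1 = 14.
Hasse bound: |14 − (13+1)| = |0| = 0 ≤ 2√13 ≈ 7.2111 ✓.


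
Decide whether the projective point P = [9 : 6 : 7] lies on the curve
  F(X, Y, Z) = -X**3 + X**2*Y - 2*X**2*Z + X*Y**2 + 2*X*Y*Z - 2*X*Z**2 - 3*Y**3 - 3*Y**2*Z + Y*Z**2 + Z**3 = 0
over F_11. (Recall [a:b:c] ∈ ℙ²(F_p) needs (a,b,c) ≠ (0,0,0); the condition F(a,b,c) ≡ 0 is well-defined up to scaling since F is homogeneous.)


F(9,6,7) ≡ 1 (mod 11); P is NOT on the curve.

Evaluate F(9, 6, 7) term-by-term (mod 11).
  -X**3 ↦ -1·729·1·1 = -729
  X**2*Y ↦ 1·81·6·1 = 486
  -2*X**2*Z ↦ -2·81·1·7 = -1134
  X*Y**2 ↦ 1·9·36·1 = 324
  2*X*Y*Z ↦ 2·9·6·7 = 756
  -2*X*Z**2 ↦ -2·9·1·49 = -882
  -3*Y**3 ↦ -3·1·216·1 = -648
  -3*Y**2*Z ↦ -3·1·36·7 = -756
  Y*Z**2 ↦ 1·1·6·49 = 294
  Z**3 ↦ 1·1·1·343 = 343
Sum: F(9, 6, 7) = (-729) + (486) + (-1134) + (324) + (756) + (-882) + (-648) + (-756) + (294) + (343) = -1946.
Reducing mod 11: -1946 ≡ 1 (mod 11).
Since F(a, b, c) ≡ 1 ≠ 0 (mod 11), P does NOT lie on the curve.


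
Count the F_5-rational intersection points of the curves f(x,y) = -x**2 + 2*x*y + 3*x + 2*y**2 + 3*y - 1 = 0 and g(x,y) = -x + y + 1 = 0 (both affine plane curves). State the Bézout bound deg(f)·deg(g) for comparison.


Common zeros: {(2, 1), (3, 2)}; count = 2; Bézout bound = 2.

deg(f) = 2, deg(g) = 1, so Bézout bound = 2.
Scan x ∈ F_5. For each x, list the y ∈ F_5 with f(x, y) ≡ 0 and those with g(x, y) ≡ 0 (mod 5); the common zeros in that column are the intersection.
  x = 0: f ≡ 0 at y ∈ ∅; g ≡ 0 at y ∈ {4}; common: ∅.
  x = 1: f ≡ 0 at y ∈ ∅; g ≡ 0 at y ∈ {0}; common: ∅.
  x = 2: f ≡ 0 at y ∈ {1, 3}; g ≡ 0 at y ∈ {1}; common: {1}.
  x = 3: f ≡ 0 at y ∈ {1, 2}; g ≡ 0 at y ∈ {2}; common: {2}.
  x = 4: f ≡ 0 at y ∈ {0, 2}; g ≡ 0 at y ∈ {3}; common: ∅.
Collecting: common zeros = {(2, 1), (3, 2)}, so the count is 2.
Comparison with the Bézout bound: 2 ≤ 2 = deg(f)·deg(g), as expected for curves with no common component (the bound is attained).


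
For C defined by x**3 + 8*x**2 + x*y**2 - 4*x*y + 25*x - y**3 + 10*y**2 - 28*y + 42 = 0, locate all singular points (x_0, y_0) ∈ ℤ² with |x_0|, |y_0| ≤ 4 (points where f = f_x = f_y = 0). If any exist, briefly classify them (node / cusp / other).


Singular points: {(-3, 2)}; classification: node.

Compute partial derivatives:
  f_x = 3*x**2 + 16*x + y**2 - 4*y + 25.
  f_y = 2*x*y - 4*x - 3*y**2 + 20*y - 28.
Scan x_0 ∈ {−4, ..., 4}. For each x_0, f_y(x_0, y) is a polynomial in y; find its integer roots y ∈ {−4, ..., 4}, then test f_x and f at those candidates.
  x = -4: f_y(-4, y) = -3*y**2 + 12*y - 12; vanishes at y ∈ {2}. (-4, 2): f_x = 5 ≠ 0.
  x = -3: f_y(-3, y) = -3*y**2 + 14*y - 16; vanishes at y ∈ {2}. (-3, 2): f_x = 0, f = 0 — SINGULAR.
  x = -2: f_y(-2, y) = -3*y**2 + 16*y - 20; vanishes at y ∈ {2}. (-2, 2): f_x = 1 ≠ 0.
  x = -1: f_y(-1, y) = -3*y**2 + 18*y - 24; vanishes at y ∈ {2, 4}. (-1, 2): f_x = 8 ≠ 0; (-1, 4): f_x = 12 ≠ 0.
  x = 0: f_y(0, y) = -3*y**2 + 20*y - 28; vanishes at y ∈ {2}. (0, 2): f_x = 21 ≠ 0.
  x = 1: f_y(1, y) = -3*y**2 + 22*y - 32; vanishes at y ∈ {2}. (1, 2): f_x = 40 ≠ 0.
  x = 2: f_y(2, y) = -3*y**2 + 24*y - 36; vanishes at y ∈ {2}. (2, 2): f_x = 65 ≠ 0.
  x = 3: f_y(3, y) = -3*y**2 + 26*y - 40; vanishes at y ∈ {2}. (3, 2): f_x = 96 ≠ 0.
  x = 4: f_y(4, y) = -3*y**2 + 28*y - 44; vanishes at y ∈ {2}. (4, 2): f_x = 133 ≠ 0.
Only singular point on the grid: (-3, 2).
Classify: substitute x = -3 + u, y = 2 + v and expand: f = u**3 - u**2 + u*v**2 - v**3 + v**2.
No constant or linear terms (consistent with a singular point). Quadratic part: -u**2 + v**2. Cubic part: u**3 + u*v**2 - v**3.
The quadratic part v**2 - u**2 = (v − u)(v + u) splits into two distinct linear factors, so there are two distinct tangent lines y − 2 = ±(x − -3) — this is a node (ordinary double point).
Classification: node.


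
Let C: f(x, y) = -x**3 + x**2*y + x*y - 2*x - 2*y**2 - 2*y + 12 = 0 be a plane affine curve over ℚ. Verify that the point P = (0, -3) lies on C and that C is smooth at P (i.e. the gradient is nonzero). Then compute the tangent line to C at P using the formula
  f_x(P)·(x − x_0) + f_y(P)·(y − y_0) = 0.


Tangent line at P: -5*x + 10*y + 30 = 0.

Step 1: f(0, -3) = 0, so P lies on C.
Step 2: partial derivatives
  f_x(x, y) = -3*x**2 + 2*x*y + y - 2, f_y(x, y) = x**2 + x - 4*y - 2.
  f_x(P) = -5, f_y(P) = 10 (gradient nonzero, so P is smooth).
Step 3: tangent line at P: -5·(x − 0) + 10·(y − -3) = 0.
Expanding: -5*x + 10*y + 30 = 0.


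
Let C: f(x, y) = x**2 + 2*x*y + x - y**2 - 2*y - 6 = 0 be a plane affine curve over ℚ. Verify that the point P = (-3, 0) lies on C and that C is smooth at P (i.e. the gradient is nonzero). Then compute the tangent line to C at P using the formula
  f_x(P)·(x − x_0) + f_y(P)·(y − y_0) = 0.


Tangent line at P: -5*x - 8*y - 15 = 0.

Step 1: f(-3, 0) = 0, so P lies on C.
Step 2: partial derivatives
  f_x(x, y) = 2*x + 2*y + 1, f_y(x, y) = 2*x - 2*y - 2.
  f_x(P) = -5, f_y(P) = -8 (gradient nonzero, so P is smooth).
Step 3: tangent line at P: -5·(x − -3) + -8·(y − 0) = 0.
Expanding: -5*x - 8*y - 15 = 0.


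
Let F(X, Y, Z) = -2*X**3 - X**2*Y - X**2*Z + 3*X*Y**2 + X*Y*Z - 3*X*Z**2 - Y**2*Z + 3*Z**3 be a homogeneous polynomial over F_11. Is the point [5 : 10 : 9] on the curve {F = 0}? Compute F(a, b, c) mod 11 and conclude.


F(5,10,9) ≡ 10 (mod 11); P is NOT on the curve.

Evaluate F(5, 10, 9) term-by-term (mod 11).
  -2*X**3 ↦ -2·125·1·1 = -250
  -X**2*Y ↦ -1·25·10·1 = -250
  -X**2*Z ↦ -1·25·1·9 = -225
  3*X*Y**2 ↦ 3·5·100·1 = 1500
  X*Y*Z ↦ 1·5·10·9 = 450
  -3*X*Z**2 ↦ -3·5·1·81 = -1215
  -Y**2*Z ↦ -1·1·100·9 = -900
  3*Z**3 ↦ 3·1·1·729 = 2187
Sum: F(5, 10, 9) = (-250) + (-250) + (-225) + (1500) + (450) + (-1215) + (-900) + (2187) = 1297.
Reducing mod 11: 1297 ≡ 10 (mod 11).
Since F(a, b, c) ≡ 10 ≠ 0 (mod 11), P does NOT lie on the curve.


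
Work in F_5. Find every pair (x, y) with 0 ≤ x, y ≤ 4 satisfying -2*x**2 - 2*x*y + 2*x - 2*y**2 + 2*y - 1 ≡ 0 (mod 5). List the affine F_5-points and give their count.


Affine F_5-points: {(0, 2), (0, 4), (2, 0), (2, 4), (4, 0), (4, 2)}; count = 6.

For each of the 25 pairs (x, y) ∈ F_5², evaluate f(x, y) mod 5. Record the zeros.
  x = 0: [0↦4, 1↦4, 2↦0, 3↦2, 4↦0]  zeros at y ∈ {2, 4}
  x = 1: [0↦4, 1↦2, 2↦1, 3↦1, 4↦2]  zeros at y ∈ ∅
  x = 2: [0↦0, 1↦1, 2↦3, 3↦1, 4↦0]  zeros at y ∈ {0, 4}
  x = 3: [0↦2, 1↦1, 2↦1, 3↦2, 4↦4]  zeros at y ∈ ∅
  x = 4: [0↦0, 1↦2, 2↦0, 3↦4, 4↦4]  zeros at y ∈ {0, 2}
Collecting zeros: affine points = {(0, 2), (0, 4), (2, 0), (2, 4), (4, 0), (4, 2)}.
Total count |C(F_5)_aff| = 6.


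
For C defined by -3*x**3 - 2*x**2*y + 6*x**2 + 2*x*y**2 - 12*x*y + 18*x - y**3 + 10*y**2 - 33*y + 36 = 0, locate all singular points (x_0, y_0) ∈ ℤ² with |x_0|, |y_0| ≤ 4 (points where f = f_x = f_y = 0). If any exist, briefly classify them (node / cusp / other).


Singular points: {(0, 3)}; classification: cusp.

Compute partial derivatives:
  f_x = -9*x**2 - 4*x*y + 12*x + 2*y**2 - 12*y + 18.
  f_y = -2*x**2 + 4*x*y - 12*x - 3*y**2 + 20*y - 33.
Scan x_0 ∈ {−4, ..., 4}. For each x_0, f_y(x_0, y) is a polynomial in y; find its integer roots y ∈ {−4, ..., 4}, then test f_x and f at those candidates.
  x = -4: f_y(-4, y) = -3*y**2 + 4*y - 17; no integer root y with |y| ≤ 4.
  x = -3: f_y(-3, y) = -3*y**2 + 8*y - 15; no integer root y with |y| ≤ 4.
  x = -2: f_y(-2, y) = -3*y**2 + 12*y - 17; no integer root y with |y| ≤ 4.
  x = -1: f_y(-1, y) = -3*y**2 + 16*y - 23; no integer root y with |y| ≤ 4.
  x = 0: f_y(0, y) = -3*y**2 + 20*y - 33; vanishes at y ∈ {3}. (0, 3): f_x = 0, f = 0 — SINGULAR.
  x = 1: f_y(1, y) = -3*y**2 + 24*y - 47; no integer root y with |y| ≤ 4.
  x = 2: f_y(2, y) = -3*y**2 + 28*y - 65; no integer root y with |y| ≤ 4.
  x = 3: f_y(3, y) = -3*y**2 + 32*y - 87; no integer root y with |y| ≤ 4.
  x = 4: f_y(4, y) = -3*y**2 + 36*y - 113; no integer root y with |y| ≤ 4.
Only singular point on the grid: (0, 3).
Classify: substitute x = 0 + u, y = 3 + v and expand: f = -3*u**3 - 2*u**2*v + 2*u*v**2 - v**3 + v**2.
No constant or linear terms (consistent with a singular point). Quadratic part: v**2. Cubic part: -3*u**3 - 2*u**2*v + 2*u*v**2 - v**3.
The quadratic part v**2 is a perfect square, so there is a single (double) tangent line v = 0, i.e. y = 3. Restricting the cubic part to that line (v = 0) leaves -3*u**3 ≠ 0, so f is not divisible by v and the branch is v² ≈ 3*u**3 to lowest order — this is a cusp.
Classification: cusp.


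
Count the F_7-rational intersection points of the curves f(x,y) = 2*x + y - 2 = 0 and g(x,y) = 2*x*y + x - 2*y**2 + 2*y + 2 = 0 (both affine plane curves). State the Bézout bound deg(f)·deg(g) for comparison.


Common zeros: {(4, 1), (5, 6)}; count = 2; Bézout bound = 2.

deg(f) = 1, deg(g) = 2, so Bézout bound = 2.
Scan x ∈ F_7. For each x, list the y ∈ F_7 with f(x, y) ≡ 0 and those with g(x, y) ≡ 0 (mod 7); the common zeros in that column are the intersection.
  x = 0: f ≡ 0 at y ∈ {2}; g ≡ 0 at y ∈ ∅; common: ∅.
  x = 1: f ≡ 0 at y ∈ {0}; g ≡ 0 at y ∈ ∅; common: ∅.
  x = 2: f ≡ 0 at y ∈ {5}; g ≡ 0 at y ∈ ∅; common: ∅.
  x = 3: f ≡ 0 at y ∈ {3}; g ≡ 0 at y ∈ ∅; common: ∅.
  x = 4: f ≡ 0 at y ∈ {1}; g ≡ 0 at y ∈ {1, 4}; common: {1}.
  x = 5: f ≡ 0 at y ∈ {6}; g ≡ 0 at y ∈ {0, 6}; common: {6}.
  x = 6: f ≡ 0 at y ∈ {4}; g ≡ 0 at y ∈ {2, 5}; common: ∅.
Collecting: common zeros = {(4, 1), (5, 6)}, so the count is 2.
Comparison with the Bézout bound: 2 ≤ 2 = deg(f)·deg(g), as expected for curves with no common component (the bound is attained).


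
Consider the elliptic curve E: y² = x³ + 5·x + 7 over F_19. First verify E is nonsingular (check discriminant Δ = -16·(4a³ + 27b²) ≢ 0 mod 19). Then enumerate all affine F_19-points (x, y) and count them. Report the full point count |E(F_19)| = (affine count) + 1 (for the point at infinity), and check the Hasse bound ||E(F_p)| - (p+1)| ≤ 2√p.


Affine points = {(0, 8), (0, 11), (2, 5), (2, 14), (3, 7), (3, 12), (5, 9), (5, 10), (6, 5), (6, 14), (7, 9), (7, 10), (11, 5), (11, 14), (12, 3), (12, 16), (14, 3), (14, 16), (18, 1), (18, 18)}; affine count = 20; |E(F_19)| = 21.

Discriminant check: Δ ∝ 4a³ + 27b² = 4·5³ + 27·7² = 4·125 + 27·49 ≡ 18 (mod 19). Nonzero ⇒ E is nonsingular.
For each x ∈ F_19, compute rhs = x³ + 5·x + 7 mod 19, then count y ∈ F_19 with y² ≡ rhs.
  x = 0: rhs = 7, matching y values: 8, 11 (2 points).
  x = 1: rhs = 13, matching y values: none (0 points).
  x = 2: rhs = 6, matching y values: 5, 14 (2 points).
  x = 3: rhs = 11, matching y values: 7, 12 (2 points).
  x = 4: rhs = 15, matching y values: none (0 points).
  x = 5: rhs = 5, matching y values: 9, 10 (2 points).
  x = 6: rhs = 6, matching y values: 5, 14 (2 points).
  x = 7: rhs = 5, matching y values: 9, 10 (2 points).
  x = 8: rhs = 8, matching y values: none (0 points).
  x = 9: rhs = 2, matching y values: none (0 points).
  x = 10: rhs = 12, matching y values: none (0 points).
  x = 11: rhs = 6, matching y values: 5, 14 (2 points).
  x = 12: rhs = 9, matching y values: 3, 16 (2 points).
  x = 13: rhs = 8, matching y values: none (0 points).
  x = 14: rhs = 9, matching y values: 3, 16 (2 points).
  x = 15: rhs = 18, matching y values: none (0 points).
  x = 16: rhs = 3, matching y values: none (0 points).
  x = 17: rhs = 8, matching y values: none (0 points).
  x = 18: rhs = 1, matching y values: 1, 18 (2 points).
Total affine count: 20.
Full point count |E(F_19)| = 20 + 1 = 21.
Hasse bound: |21 − (19+1)| = |1| = 1 ≤ 2√19 ≈ 8.7178 ✓.


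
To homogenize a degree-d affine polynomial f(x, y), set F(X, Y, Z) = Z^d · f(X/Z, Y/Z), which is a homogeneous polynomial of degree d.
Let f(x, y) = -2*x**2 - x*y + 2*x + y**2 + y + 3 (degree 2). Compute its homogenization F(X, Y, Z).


F(X, Y, Z) = -2*X**2 - X*Y + 2*X*Z + Y**2 + Y*Z + 3*Z**2

deg(f) = 2.
Substitute x = X/Z, y = Y/Z into f, then multiply by Z^2.
  monomial -2·x^2·y^0 ↦ -2·X^2·Y^0·Z^0.
  monomial -1·x^1·y^1 ↦ -1·X^1·Y^1·Z^0.
  monomial 2·x^1·y^0 ↦ 2·X^1·Y^0·Z^1.
  monomial 1·x^0·y^2 ↦ 1·X^0·Y^2·Z^0.
  monomial 1·x^0·y^1 ↦ 1·X^0·Y^1·Z^1.
  monomial 3·x^0·y^0 ↦ 3·X^0·Y^0·Z^2.
Collecting: F(X, Y, Z) = -2*X**2 - X*Y + 2*X*Z + Y**2 + Y*Z + 3*Z**2.


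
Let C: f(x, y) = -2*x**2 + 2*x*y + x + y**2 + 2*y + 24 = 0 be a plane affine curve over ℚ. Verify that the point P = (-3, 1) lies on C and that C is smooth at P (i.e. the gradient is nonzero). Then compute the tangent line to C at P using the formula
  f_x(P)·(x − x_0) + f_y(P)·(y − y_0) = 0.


Tangent line at P: 15*x - 2*y + 47 = 0.

Step 1: f(-3, 1) = 0, so P lies on C.
Step 2: partial derivatives
  f_x(x, y) = -4*x + 2*y + 1, f_y(x, y) = 2*x + 2*y + 2.
  f_x(P) = 15, f_y(P) = -2 (gradient nonzero, so P is smooth).
Step 3: tangent line at P: 15·(x − -3) + -2·(y − 1) = 0.
Expanding: 15*x - 2*y + 47 = 0.


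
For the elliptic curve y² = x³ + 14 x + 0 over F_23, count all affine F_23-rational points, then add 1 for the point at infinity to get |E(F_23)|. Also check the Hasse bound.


Affine points = {(0, 0), (2, 6), (2, 17), (3, 0), (6, 1), (6, 22), (7, 2), (7, 21), (8, 7), (8, 16), (9, 2), (9, 21), (10, 6), (10, 17), (11, 6), (11, 17), (18, 9), (18, 14), (19, 8), (19, 15), (20, 0), (22, 10), (22, 13)}; affine count = 23; |E(F_23)| = 24.

Discriminant check: Δ ∝ 4a³ + 27b² = 4·14³ + 27·0² = 4·2744 + 27·0 ≡ 5 (mod 23). Nonzero ⇒ E is nonsingular.
For each x ∈ F_23, compute rhs = x³ + 14·x + 0 mod 23, then count y ∈ F_23 with y² ≡ rhs.
  x = 0: rhs = 0, matching y values: 0 (1 points).
  x = 1: rhs = 15, matching y values: none (0 points).
  x = 2: rhs = 13, matching y values: 6, 17 (2 points).
  x = 3: rhs = 0, matching y values: 0 (1 points).
  x = 4: rhs = 5, matching y values: none (0 points).
  x = 5: rhs = 11, matching y values: none (0 points).
  x = 6: rhs = 1, matching y values: 1, 22 (2 points).
  x = 7: rhs = 4, matching y values: 2, 21 (2 points).
  x = 8: rhs = 3, matching y values: 7, 16 (2 points).
  x = 9: rhs = 4, matching y values: 2, 21 (2 points).
  x = 10: rhs = 13, matching y values: 6, 17 (2 points).
  x = 11: rhs = 13, matching y values: 6, 17 (2 points).
  x = 12: rhs = 10, matching y values: none (0 points).
  x = 13: rhs = 10, matching y values: none (0 points).
  x = 14: rhs = 19, matching y values: none (0 points).
  x = 15: rhs = 20, matching y values: none (0 points).
  x = 16: rhs = 19, matching y values: none (0 points).
  x = 17: rhs = 22, matching y values: none (0 points).
  x = 18: rhs = 12, matching y values: 9, 14 (2 points).
  x = 19: rhs = 18, matching y values: 8, 15 (2 points).
  x = 20: rhs = 0, matching y values: 0 (1 points).
  x = 21: rhs = 10, matching y values: none (0 points).
  x = 22: rhs = 8, matching y values: 10, 13 (2 points).
Total affine count: 23.
Full point count |E(F_23)| = 23 + 1 = 24.
Hasse bound: |24 − (23+1)| = |0| = 0 ≤ 2√23 ≈ 9.5917 ✓.


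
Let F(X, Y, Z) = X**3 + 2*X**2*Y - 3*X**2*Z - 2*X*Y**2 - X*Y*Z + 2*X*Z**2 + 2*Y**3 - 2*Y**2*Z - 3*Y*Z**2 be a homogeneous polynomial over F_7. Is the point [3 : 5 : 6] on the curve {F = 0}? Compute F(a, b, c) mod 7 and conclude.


F(3,5,6) ≡ 6 (mod 7); P is NOT on the curve.

Evaluate F(3, 5, 6) term-by-term (mod 7).
  X**3 ↦ 1·27·1·1 = 27
  2*X**2*Y ↦ 2·9·5·1 = 90
  -3*X**2*Z ↦ -3·9·1·6 = -162
  -2*X*Y**2 ↦ -2·3·25·1 = -150
  -X*Y*Z ↦ -1·3·5·6 = -90
  2*X*Z**2 ↦ 2·3·1·36 = 216
  2*Y**3 ↦ 2·1·125·1 = 250
  -2*Y**2*Z ↦ -2·1·25·6 = -300
  -3*Y*Z**2 ↦ -3·1·5·36 = -540
Sum: F(3, 5, 6) = (27) + (90) + (-162) + (-150) + (-90) + (216) + (250) + (-300) + (-540) = -659.
Reducing mod 7: -659 ≡ 6 (mod 7).
Since F(a, b, c) ≡ 6 ≠ 0 (mod 7), P does NOT lie on the curve.


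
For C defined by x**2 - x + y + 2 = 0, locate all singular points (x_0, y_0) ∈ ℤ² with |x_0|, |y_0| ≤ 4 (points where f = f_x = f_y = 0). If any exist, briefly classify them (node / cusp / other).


No singular points in the scanned grid; C is smooth there.

Compute partial derivatives:
  f_x = 2*x - 1.
  f_y = 1.
f_y = 1 is a nonzero constant, so f_y never vanishes: no point (x, y) can satisfy f = f_x = f_y = 0. In particular no (x, y) ∈ {−4, ..., 4}² is singular; the curve is smooth.


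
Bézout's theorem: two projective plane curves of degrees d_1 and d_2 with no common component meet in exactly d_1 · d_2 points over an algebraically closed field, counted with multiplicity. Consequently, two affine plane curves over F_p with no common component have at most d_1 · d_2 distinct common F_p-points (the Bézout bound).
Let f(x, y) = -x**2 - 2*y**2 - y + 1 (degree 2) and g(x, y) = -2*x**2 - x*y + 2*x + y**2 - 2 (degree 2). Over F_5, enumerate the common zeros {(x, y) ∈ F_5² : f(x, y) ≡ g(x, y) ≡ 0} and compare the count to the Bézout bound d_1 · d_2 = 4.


Common zeros: {(1, 2), (4, 2)}; count = 2; Bézout bound = 4.

deg(f) = 2, deg(g) = 2, so Bézout bound = 4.
Scan x ∈ F_5. For each x, list the y ∈ F_5 with f(x, y) ≡ 0 and those with g(x, y) ≡ 0 (mod 5); the common zeros in that column are the intersection.
  x = 0: f ≡ 0 at y ∈ {3, 4}; g ≡ 0 at y ∈ ∅; common: ∅.
  x = 1: f ≡ 0 at y ∈ {0, 2}; g ≡ 0 at y ∈ {2, 4}; common: {2}.
  x = 2: f ≡ 0 at y ∈ ∅; g ≡ 0 at y ∈ ∅; common: ∅.
  x = 3: f ≡ 0 at y ∈ ∅; g ≡ 0 at y ∈ {4}; common: ∅.
  x = 4: f ≡ 0 at y ∈ {0, 2}; g ≡ 0 at y ∈ {2}; common: {2}.
Collecting: common zeros = {(1, 2), (4, 2)}, so the count is 2.
Comparison with the Bézout bound: 2 ≤ 4 = deg(f)·deg(g), as expected for curves with no common component (the affine F_5-count falls short of the bound because intersections may lie at infinity, over extension fields, or carry multiplicity).


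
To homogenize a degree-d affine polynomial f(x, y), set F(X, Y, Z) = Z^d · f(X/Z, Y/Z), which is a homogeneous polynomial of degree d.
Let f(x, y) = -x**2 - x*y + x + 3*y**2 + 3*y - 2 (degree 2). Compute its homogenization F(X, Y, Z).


F(X, Y, Z) = -X**2 - X*Y + X*Z + 3*Y**2 + 3*Y*Z - 2*Z**2

deg(f) = 2.
Substitute x = X/Z, y = Y/Z into f, then multiply by Z^2.
  monomial -1·x^2·y^0 ↦ -1·X^2·Y^0·Z^0.
  monomial -1·x^1·y^1 ↦ -1·X^1·Y^1·Z^0.
  monomial 1·x^1·y^0 ↦ 1·X^1·Y^0·Z^1.
  monomial 3·x^0·y^2 ↦ 3·X^0·Y^2·Z^0.
  monomial 3·x^0·y^1 ↦ 3·X^0·Y^1·Z^1.
  monomial -2·x^0·y^0 ↦ -2·X^0·Y^0·Z^2.
Collecting: F(X, Y, Z) = -X**2 - X*Y + X*Z + 3*Y**2 + 3*Y*Z - 2*Z**2.


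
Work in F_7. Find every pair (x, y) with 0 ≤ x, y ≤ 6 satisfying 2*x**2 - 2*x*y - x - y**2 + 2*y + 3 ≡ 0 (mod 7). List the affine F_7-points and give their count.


Affine F_7-points: {(0, 3), (0, 6), (1, 2), (1, 5), (3, 4), (3, 6), (5, 2), (5, 4)}; count = 8.

For each of the 49 pairs (x, y) ∈ F_7², evaluate f(x, y) mod 7. Record the zeros.
  x = 0: [0↦3, 1↦4, 2↦3, 3↦0, 4↦2, 5↦2, 6↦0]  zeros at y ∈ {3, 6}
  x = 1: [0↦4, 1↦3, 2↦0, 3↦2, 4↦2, 5↦0, 6↦3]  zeros at y ∈ {2, 5}
  x = 2: [0↦2, 1↦6, 2↦1, 3↦1, 4↦6, 5↦2, 6↦3]  zeros at y ∈ ∅
  x = 3: [0↦4, 1↦6, 2↦6, 3↦4, 4↦0, 5↦1, 6↦0]  zeros at y ∈ {4, 6}
  x = 4: [0↦3, 1↦3, 2↦1, 3↦4, 4↦5, 5↦4, 6↦1]  zeros at y ∈ ∅
  x = 5: [0↦6, 1↦4, 2↦0, 3↦1, 4↦0, 5↦4, 6↦6]  zeros at y ∈ {2, 4}
  x = 6: [0↦6, 1↦2, 2↦3, 3↦2, 4↦6, 5↦1, 6↦1]  zeros at y ∈ ∅
Collecting zeros: affine points = {(0, 3), (0, 6), (1, 2), (1, 5), (3, 4), (3, 6), (5, 2), (5, 4)}.
Total count |C(F_7)_aff| = 8.


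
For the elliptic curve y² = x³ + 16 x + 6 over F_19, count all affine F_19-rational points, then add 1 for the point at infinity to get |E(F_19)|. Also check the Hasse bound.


Affine points = {(0, 5), (0, 14), (1, 2), (1, 17), (3, 9), (3, 10), (4, 1), (4, 18), (7, 9), (7, 10), (8, 0), (9, 9), (9, 10), (10, 8), (10, 11), (12, 8), (12, 11), (13, 6), (13, 13), (15, 7), (15, 12), (16, 8), (16, 11), (17, 2), (17, 17)}; affine count = 25; |E(F_19)| = 26.

Discriminant check: Δ ∝ 4a³ + 27b² = 4·16³ + 27·6² = 4·4096 + 27·36 ≡ 9 (mod 19). Nonzero ⇒ E is nonsingular.
For each x ∈ F_19, compute rhs = x³ + 16·x + 6 mod 19, then count y ∈ F_19 with y² ≡ rhs.
  x = 0: rhs = 6, matching y values: 5, 14 (2 points).
  x = 1: rhs = 4, matching y values: 2, 17 (2 points).
  x = 2: rhs = 8, matching y values: none (0 points).
  x = 3: rhs = 5, matching y values: 9, 10 (2 points).
  x = 4: rhs = 1, matching y values: 1, 18 (2 points).
  x = 5: rhs = 2, matching y values: none (0 points).
  x = 6: rhs = 14, matching y values: none (0 points).
  x = 7: rhs = 5, matching y values: 9, 10 (2 points).
  x = 8: rhs = 0, matching y values: 0 (1 points).
  x = 9: rhs = 5, matching y values: 9, 10 (2 points).
  x = 10: rhs = 7, matching y values: 8, 11 (2 points).
  x = 11: rhs = 12, matching y values: none (0 points).
  x = 12: rhs = 7, matching y values: 8, 11 (2 points).
  x = 13: rhs = 17, matching y values: 6, 13 (2 points).
  x = 14: rhs = 10, matching y values: none (0 points).
  x = 15: rhs = 11, matching y values: 7, 12 (2 points).
  x = 16: rhs = 7, matching y values: 8, 11 (2 points).
  x = 17: rhs = 4, matching y values: 2, 17 (2 points).
  x = 18: rhs = 8, matching y values: none (0 points).
Total affine count: 25.
Full point count |E(F_19)| = 25 + 1 = 26.
Hasse bound: |26 − (19+1)| = |6| = 6 ≤ 2√19 ≈ 8.7178 ✓.


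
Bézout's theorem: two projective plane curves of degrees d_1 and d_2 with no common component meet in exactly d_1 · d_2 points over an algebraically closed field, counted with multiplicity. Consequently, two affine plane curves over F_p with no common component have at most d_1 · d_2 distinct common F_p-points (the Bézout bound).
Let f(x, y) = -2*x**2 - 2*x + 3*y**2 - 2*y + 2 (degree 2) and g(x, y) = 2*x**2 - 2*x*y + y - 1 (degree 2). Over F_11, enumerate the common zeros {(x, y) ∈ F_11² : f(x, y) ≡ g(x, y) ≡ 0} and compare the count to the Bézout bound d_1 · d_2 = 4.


Common zeros: ∅; count = 0; Bézout bound = 4.

deg(f) = 2, deg(g) = 2, so Bézout bound = 4.
Scan x ∈ F_11. For each x, list the y ∈ F_11 with f(x, y) ≡ 0 and those with g(x, y) ≡ 0 (mod 11); the common zeros in that column are the intersection.
  x = 0: f ≡ 0 at y ∈ ∅; g ≡ 0 at y ∈ {1}; common: ∅.
  x = 1: f ≡ 0 at y ∈ ∅; g ≡ 0 at y ∈ {1}; common: ∅.
  x = 2: f ≡ 0 at y ∈ {3, 5}; g ≡ 0 at y ∈ {6}; common: ∅.
  x = 3: f ≡ 0 at y ∈ {0, 8}; g ≡ 0 at y ∈ {10}; common: ∅.
  x = 4: f ≡ 0 at y ∈ {9, 10}; g ≡ 0 at y ∈ {6}; common: ∅.
  x = 5: f ≡ 0 at y ∈ ∅; g ≡ 0 at y ∈ {3}; common: ∅.
  x = 6: f ≡ 0 at y ∈ {9, 10}; g ≡ 0 at y ∈ ∅; common: ∅.
  x = 7: f ≡ 0 at y ∈ {0, 8}; g ≡ 0 at y ∈ {10}; common: ∅.
  x = 8: f ≡ 0 at y ∈ {3, 5}; g ≡ 0 at y ∈ {7}; common: ∅.
  x = 9: f ≡ 0 at y ∈ ∅; g ≡ 0 at y ∈ {3}; common: ∅.
  x = 10: f ≡ 0 at y ∈ ∅; g ≡ 0 at y ∈ {7}; common: ∅.
Collecting: common zeros = ∅, so the count is 0.
Comparison with the Bézout bound: 0 ≤ 4 = deg(f)·deg(g), as expected for curves with no common component (the affine F_11-count falls short of the bound because intersections may lie at infinity, over extension fields, or carry multiplicity).


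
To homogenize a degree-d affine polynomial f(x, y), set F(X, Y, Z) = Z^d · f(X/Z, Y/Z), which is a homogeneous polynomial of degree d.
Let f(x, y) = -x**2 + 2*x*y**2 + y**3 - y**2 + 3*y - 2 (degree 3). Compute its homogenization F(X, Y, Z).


F(X, Y, Z) = -X**2*Z + 2*X*Y**2 + Y**3 - Y**2*Z + 3*Y*Z**2 - 2*Z**3

deg(f) = 3.
Substitute x = X/Z, y = Y/Z into f, then multiply by Z^3.
  monomial -1·x^2·y^0 ↦ -1·X^2·Y^0·Z^1.
  monomial 2·x^1·y^2 ↦ 2·X^1·Y^2·Z^0.
  monomial 1·x^0·y^3 ↦ 1·X^0·Y^3·Z^0.
  monomial -1·x^0·y^2 ↦ -1·X^0·Y^2·Z^1.
  monomial 3·x^0·y^1 ↦ 3·X^0·Y^1·Z^2.
  monomial -2·x^0·y^0 ↦ -2·X^0·Y^0·Z^3.
Collecting: F(X, Y, Z) = -X**2*Z + 2*X*Y**2 + Y**3 - Y**2*Z + 3*Y*Z**2 - 2*Z**3.


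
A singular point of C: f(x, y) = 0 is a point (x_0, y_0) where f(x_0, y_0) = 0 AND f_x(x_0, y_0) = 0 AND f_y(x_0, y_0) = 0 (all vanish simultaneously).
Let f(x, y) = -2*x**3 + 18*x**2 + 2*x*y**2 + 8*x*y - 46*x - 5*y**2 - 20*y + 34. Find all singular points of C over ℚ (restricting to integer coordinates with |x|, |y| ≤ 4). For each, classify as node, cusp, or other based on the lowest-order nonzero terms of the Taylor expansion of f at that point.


Singular points: {(3, -2)}; classification: cusp.

Compute partial derivatives:
  f_x = -6*x**2 + 36*x + 2*y**2 + 8*y - 46.
  f_y = 4*x*y + 8*x - 10*y - 20.
Scan x_0 ∈ {−4, ..., 4}. For each x_0, f_y(x_0, y) is a polynomial in y; find its integer roots y ∈ {−4, ..., 4}, then test f_x and f at those candidates.
  x = -4: f_y(-4, y) = -26*y - 52; vanishes at y ∈ {-2}. (-4, -2): f_x = -294 ≠ 0.
  x = -3: f_y(-3, y) = -22*y - 44; vanishes at y ∈ {-2}. (-3, -2): f_x = -216 ≠ 0.
  x = -2: f_y(-2, y) = -18*y - 36; vanishes at y ∈ {-2}. (-2, -2): f_x = -150 ≠ 0.
  x = -1: f_y(-1, y) = -14*y - 28; vanishes at y ∈ {-2}. (-1, -2): f_x = -96 ≠ 0.
  x = 0: f_y(0, y) = -10*y - 20; vanishes at y ∈ {-2}. (0, -2): f_x = -54 ≠ 0.
  x = 1: f_y(1, y) = -6*y - 12; vanishes at y ∈ {-2}. (1, -2): f_x = -24 ≠ 0.
  x = 2: f_y(2, y) = -2*y - 4; vanishes at y ∈ {-2}. (2, -2): f_x = -6 ≠ 0.
  x = 3: f_y(3, y) = 2*y + 4; vanishes at y ∈ {-2}. (3, -2): f_x = 0, f = 0 — SINGULAR.
  x = 4: f_y(4, y) = 6*y + 12; vanishes at y ∈ {-2}. (4, -2): f_x = -6 ≠ 0.
Only singular point on the grid: (3, -2).
Classify: substitute x = 3 + u, y = -2 + v and expand: f = -2*u**3 + 2*u*v**2 + v**2.
No constant or linear terms (consistent with a singular point). Quadratic part: v**2. Cubic part: -2*u**3 + 2*u*v**2.
The quadratic part v**2 is a perfect square, so there is a single (double) tangent line v = 0, i.e. y = -2. Restricting the cubic part to that line (v = 0) leaves -2*u**3 ≠ 0, so f is not divisible by v and the branch is v² ≈ 2*u**3 to lowest order — this is a cusp.
Classification: cusp.


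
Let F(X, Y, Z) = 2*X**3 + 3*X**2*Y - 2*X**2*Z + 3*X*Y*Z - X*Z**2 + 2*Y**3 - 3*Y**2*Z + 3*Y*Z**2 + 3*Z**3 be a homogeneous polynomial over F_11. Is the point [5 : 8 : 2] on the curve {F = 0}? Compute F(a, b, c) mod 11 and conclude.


F(5,8,2) ≡ 3 (mod 11); P is NOT on the curve.

Evaluate F(5, 8, 2) term-by-term (mod 11).
  2*X**3 ↦ 2·125·1·1 = 250
  3*X**2*Y ↦ 3·25·8·1 = 600
  -2*X**2*Z ↦ -2·25·1·2 = -100
  3*X*Y*Z ↦ 3·5·8·2 = 240
  -X*Z**2 ↦ -1·5·1·4 = -20
  2*Y**3 ↦ 2·1·512·1 = 1024
  -3*Y**2*Z ↦ -3·1·64·2 = -384
  3*Y*Z**2 ↦ 3·1·8·4 = 96
  3*Z**3 ↦ 3·1·1·8 = 24
Sum: F(5, 8, 2) = (250) + (600) + (-100) + (240) + (-20) + (1024) + (-384) + (96) + (24) = 1730.
Reducing mod 11: 1730 ≡ 3 (mod 11).
Since F(a, b, c) ≡ 3 ≠ 0 (mod 11), P does NOT lie on the curve.


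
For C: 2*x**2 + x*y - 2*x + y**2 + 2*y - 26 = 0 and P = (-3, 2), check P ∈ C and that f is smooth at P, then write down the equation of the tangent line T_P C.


Tangent line at P: -12*x + 3*y - 42 = 0.

Step 1: f(-3, 2) = 0, so P lies on C.
Step 2: partial derivatives
  f_x(x, y) = 4*x + y - 2, f_y(x, y) = x + 2*y + 2.
  f_x(P) = -12, f_y(P) = 3 (gradient nonzero, so P is smooth).
Step 3: tangent line at P: -12·(x − -3) + 3·(y − 2) = 0.
Expanding: -12*x + 3*y - 42 = 0.


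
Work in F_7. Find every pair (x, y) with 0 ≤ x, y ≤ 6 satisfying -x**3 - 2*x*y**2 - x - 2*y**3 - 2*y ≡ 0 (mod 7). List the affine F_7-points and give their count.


Affine F_7-points: {(0, 0), (1, 6), (2, 4), (5, 3), (6, 1)}; count = 5.

For each of the 49 pairs (x, y) ∈ F_7², evaluate f(x, y) mod 7. Record the zeros.
  x = 0: [0↦0, 1↦3, 2↦1, 3↦3, 4↦4, 5↦6, 6↦4]  zeros at y ∈ {0}
  x = 1: [0↦5, 1↦6, 2↦5, 3↦4, 4↦5, 5↦3, 6↦0]  zeros at y ∈ {6}
  x = 2: [0↦4, 1↦3, 2↦3, 3↦6, 4↦0, 5↦1, 6↦4]  zeros at y ∈ {4}
  x = 3: [0↦5, 1↦2, 2↦3, 3↦3, 4↦4, 5↦1, 6↦3]  zeros at y ∈ ∅
  x = 4: [0↦2, 1↦4, 2↦6, 3↦3, 4↦4, 5↦4, 6↦5]  zeros at y ∈ ∅
  x = 5: [0↦3, 1↦3, 2↦6, 3↦0, 4↦1, 5↦4, 6↦4]  zeros at y ∈ {3}
  x = 6: [0↦2, 1↦0, 2↦4, 3↦2, 4↦3, 5↦2, 6↦1]  zeros at y ∈ {1}
Collecting zeros: affine points = {(0, 0), (1, 6), (2, 4), (5, 3), (6, 1)}.
Total count |C(F_7)_aff| = 5.


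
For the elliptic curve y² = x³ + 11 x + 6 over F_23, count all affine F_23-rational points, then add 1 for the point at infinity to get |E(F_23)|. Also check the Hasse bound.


Affine points = {(0, 11), (0, 12), (1, 8), (1, 15), (2, 6), (2, 17), (5, 5), (5, 18), (6, 9), (6, 14), (7, 9), (7, 14), (8, 10), (8, 13), (9, 11), (9, 12), (10, 9), (10, 14), (11, 3), (11, 20), (12, 7), (12, 16), (13, 0), (14, 11), (14, 12), (15, 2), (15, 21), (16, 0), (17, 0), (19, 6), (19, 17)}; affine count = 31; |E(F_23)| = 32.

Discriminant check: Δ ∝ 4a³ + 27b² = 4·11³ + 27·6² = 4·1331 + 27·36 ≡ 17 (mod 23). Nonzero ⇒ E is nonsingular.
For each x ∈ F_23, compute rhs = x³ + 11·x + 6 mod 23, then count y ∈ F_23 with y² ≡ rhs.
  x = 0: rhs = 6, matching y values: 11, 12 (2 points).
  x = 1: rhs = 18, matching y values: 8, 15 (2 points).
  x = 2: rhs = 13, matching y values: 6, 17 (2 points).
  x = 3: rhs = 20, matching y values: none (0 points).
  x = 4: rhs = 22, matching y values: none (0 points).
  x = 5: rhs = 2, matching y values: 5, 18 (2 points).
  x = 6: rhs = 12, matching y values: 9, 14 (2 points).
  x = 7: rhs = 12, matching y values: 9, 14 (2 points).
  x = 8: rhs = 8, matching y values: 10, 13 (2 points).
  x = 9: rhs = 6, matching y values: 11, 12 (2 points).
  x = 10: rhs = 12, matching y values: 9, 14 (2 points).
  x = 11: rhs = 9, matching y values: 3, 20 (2 points).
  x = 12: rhs = 3, matching y values: 7, 16 (2 points).
  x = 13: rhs = 0, matching y values: 0 (1 points).
  x = 14: rhs = 6, matching y values: 11, 12 (2 points).
  x = 15: rhs = 4, matching y values: 2, 21 (2 points).
  x = 16: rhs = 0, matching y values: 0 (1 points).
  x = 17: rhs = 0, matching y values: 0 (1 points).
  x = 18: rhs = 10, matching y values: none (0 points).
  x = 19: rhs = 13, matching y values: 6, 17 (2 points).
  x = 20: rhs = 15, matching y values: none (0 points).
  x = 21: rhs = 22, matching y values: none (0 points).
  x = 22: rhs = 17, matching y values: none (0 points).
Total affine count: 31.
Full point count |E(F_23)| = 31 + 1 = 32.
Hasse bound: |32 − (23+1)| = |8| = 8 ≤ 2√23 ≈ 9.5917 ✓.


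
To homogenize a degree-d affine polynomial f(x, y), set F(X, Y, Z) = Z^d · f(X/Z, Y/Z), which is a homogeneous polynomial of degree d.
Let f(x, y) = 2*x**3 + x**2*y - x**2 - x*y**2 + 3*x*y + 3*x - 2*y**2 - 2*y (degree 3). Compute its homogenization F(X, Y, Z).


F(X, Y, Z) = 2*X**3 + X**2*Y - X**2*Z - X*Y**2 + 3*X*Y*Z + 3*X*Z**2 - 2*Y**2*Z - 2*Y*Z**2

deg(f) = 3.
Substitute x = X/Z, y = Y/Z into f, then multiply by Z^3.
  monomial 2·x^3·y^0 ↦ 2·X^3·Y^0·Z^0.
  monomial 1·x^2·y^1 ↦ 1·X^2·Y^1·Z^0.
  monomial -1·x^2·y^0 ↦ -1·X^2·Y^0·Z^1.
  monomial -1·x^1·y^2 ↦ -1·X^1·Y^2·Z^0.
  monomial 3·x^1·y^1 ↦ 3·X^1·Y^1·Z^1.
  monomial 3·x^1·y^0 ↦ 3·X^1·Y^0·Z^2.
  monomial -2·x^0·y^2 ↦ -2·X^0·Y^2·Z^1.
  monomial -2·x^0·y^1 ↦ -2·X^0·Y^1·Z^2.
Collecting: F(X, Y, Z) = 2*X**3 + X**2*Y - X**2*Z - X*Y**2 + 3*X*Y*Z + 3*X*Z**2 - 2*Y**2*Z - 2*Y*Z**2.


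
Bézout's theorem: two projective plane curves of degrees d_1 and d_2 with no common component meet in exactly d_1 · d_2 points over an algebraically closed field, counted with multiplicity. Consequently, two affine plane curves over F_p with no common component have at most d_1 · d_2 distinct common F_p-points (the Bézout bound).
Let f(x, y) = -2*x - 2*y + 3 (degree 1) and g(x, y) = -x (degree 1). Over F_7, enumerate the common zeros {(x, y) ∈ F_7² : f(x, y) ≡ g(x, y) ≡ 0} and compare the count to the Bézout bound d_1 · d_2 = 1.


Common zeros: {(0, 5)}; count = 1; Bézout bound = 1.

deg(f) = 1, deg(g) = 1, so Bézout bound = 1.
Scan x ∈ F_7. For each x, list the y ∈ F_7 with f(x, y) ≡ 0 and those with g(x, y) ≡ 0 (mod 7); the common zeros in that column are the intersection.
  x = 0: f ≡ 0 at y ∈ {5}; g ≡ 0 at y ∈ {0, 1, 2, 3, 4, 5, 6}; common: {5}.
  x = 1: f ≡ 0 at y ∈ {4}; g ≡ 0 at y ∈ ∅; common: ∅.
  x = 2: f ≡ 0 at y ∈ {3}; g ≡ 0 at y ∈ ∅; common: ∅.
  x = 3: f ≡ 0 at y ∈ {2}; g ≡ 0 at y ∈ ∅; common: ∅.
  x = 4: f ≡ 0 at y ∈ {1}; g ≡ 0 at y ∈ ∅; common: ∅.
  x = 5: f ≡ 0 at y ∈ {0}; g ≡ 0 at y ∈ ∅; common: ∅.
  x = 6: f ≡ 0 at y ∈ {6}; g ≡ 0 at y ∈ ∅; common: ∅.
Collecting: common zeros = {(0, 5)}, so the count is 1.
Comparison with the Bézout bound: 1 ≤ 1 = deg(f)·deg(g), as expected for curves with no common component (the bound is attained).


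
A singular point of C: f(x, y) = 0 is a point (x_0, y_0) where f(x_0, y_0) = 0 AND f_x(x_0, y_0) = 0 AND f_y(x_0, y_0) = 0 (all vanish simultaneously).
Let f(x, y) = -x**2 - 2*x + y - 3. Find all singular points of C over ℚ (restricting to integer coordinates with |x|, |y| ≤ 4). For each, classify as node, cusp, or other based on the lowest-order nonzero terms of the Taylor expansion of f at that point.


No singular points in the scanned grid; C is smooth there.

Compute partial derivatives:
  f_x = -2*x - 2.
  f_y = 1.
f_y = 1 is a nonzero constant, so f_y never vanishes: no point (x, y) can satisfy f = f_x = f_y = 0. In particular no (x, y) ∈ {−4, ..., 4}² is singular; the curve is smooth.


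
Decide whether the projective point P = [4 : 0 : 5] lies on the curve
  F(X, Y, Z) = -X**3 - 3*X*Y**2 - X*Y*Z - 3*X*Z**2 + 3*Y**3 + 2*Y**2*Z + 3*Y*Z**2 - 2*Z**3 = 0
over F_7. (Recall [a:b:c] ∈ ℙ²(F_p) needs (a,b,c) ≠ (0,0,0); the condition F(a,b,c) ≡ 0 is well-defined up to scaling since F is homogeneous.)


F(4,0,5) ≡ 2 (mod 7); P is NOT on the curve.

Evaluate F(4, 0, 5) term-by-term (mod 7).
  -X**3 ↦ -1·64·1·1 = -64
  -3*X*Y**2 ↦ -3·4·0·1 = 0
  -X*Y*Z ↦ -1·4·0·5 = 0
  -3*X*Z**2 ↦ -3·4·1·25 = -300
  3*Y**3 ↦ 3·1·0·1 = 0
  2*Y**2*Z ↦ 2·1·0·5 = 0
  3*Y*Z**2 ↦ 3·1·0·25 = 0
  -2*Z**3 ↦ -2·1·1·125 = -250
Sum: F(4, 0, 5) = (-64) + (0) + (0) + (-300) + (0) + (0) + (0) + (-250) = -614.
Reducing mod 7: -614 ≡ 2 (mod 7).
Since F(a, b, c) ≡ 2 ≠ 0 (mod 7), P does NOT lie on the curve.


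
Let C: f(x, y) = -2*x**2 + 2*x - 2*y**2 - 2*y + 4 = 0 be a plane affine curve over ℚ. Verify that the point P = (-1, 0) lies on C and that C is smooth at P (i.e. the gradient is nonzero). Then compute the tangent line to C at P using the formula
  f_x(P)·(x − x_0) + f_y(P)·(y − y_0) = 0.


Tangent line at P: 6*x - 2*y + 6 = 0.

Step 1: f(-1, 0) = 0, so P lies on C.
Step 2: partial derivatives
  f_x(x, y) = 2 - 4*x, f_y(x, y) = -4*y - 2.
  f_x(P) = 6, f_y(P) = -2 (gradient nonzero, so P is smooth).
Step 3: tangent line at P: 6·(x − -1) + -2·(y − 0) = 0.
Expanding: 6*x - 2*y + 6 = 0.


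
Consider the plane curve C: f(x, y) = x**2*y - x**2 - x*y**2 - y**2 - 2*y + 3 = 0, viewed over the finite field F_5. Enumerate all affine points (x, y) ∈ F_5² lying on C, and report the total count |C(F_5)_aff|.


Affine F_5-points: {(0, 1), (0, 2), (4, 2)}; count = 3.

For each of the 25 pairs (x, y) ∈ F_5², evaluate f(x, y) mod 5. Record the zeros.
  x = 0: [0↦3, 1↦0, 2↦0, 3↦3, 4↦4]  zeros at y ∈ {1, 2}
  x = 1: [0↦2, 1↦4, 2↦2, 3↦1, 4↦1]  zeros at y ∈ ∅
  x = 2: [0↦4, 1↦3, 2↦1, 3↦3, 4↦4]  zeros at y ∈ ∅
  x = 3: [0↦4, 1↦2, 2↦2, 3↦4, 4↦3]  zeros at y ∈ ∅
  x = 4: [0↦2, 1↦1, 2↦0, 3↦4, 4↦3]  zeros at y ∈ {2}
Collecting zeros: affine points = {(0, 1), (0, 2), (4, 2)}.
Total count |C(F_5)_aff| = 3.


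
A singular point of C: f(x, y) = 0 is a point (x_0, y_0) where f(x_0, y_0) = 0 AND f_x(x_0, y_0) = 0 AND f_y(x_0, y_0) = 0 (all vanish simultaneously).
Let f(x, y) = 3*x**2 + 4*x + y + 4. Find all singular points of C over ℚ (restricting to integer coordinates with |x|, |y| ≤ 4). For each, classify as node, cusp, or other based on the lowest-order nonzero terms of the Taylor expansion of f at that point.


No singular points in the scanned grid; C is smooth there.

Compute partial derivatives:
  f_x = 6*x + 4.
  f_y = 1.
f_y = 1 is a nonzero constant, so f_y never vanishes: no point (x, y) can satisfy f = f_x = f_y = 0. In particular no (x, y) ∈ {−4, ..., 4}² is singular; the curve is smooth.


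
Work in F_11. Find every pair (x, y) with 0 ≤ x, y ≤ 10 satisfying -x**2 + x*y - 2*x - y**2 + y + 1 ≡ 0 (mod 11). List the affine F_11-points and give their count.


Affine F_11-points: {(0, 4), (0, 8), (2, 4), (2, 10), (3, 1), (3, 3), (6, 8), (6, 10), (7, 1), (7, 7), (9, 3), (9, 7)}; count = 12.

For each of the 121 pairs (x, y) ∈ F_11², evaluate f(x, y) mod 11. Record the zeros.
  x = 0: [0↦1, 1↦1, 2↦10, 3↦6, 4↦0, 5↦3, 6↦4, 7↦3, 8↦0, 9↦6, 10↦10]  zeros at y ∈ {4, 8}
  x = 1: [0↦9, 1↦10, 2↦9, 3↦6, 4↦1, 5↦5, 6↦7, 7↦7, 8↦5, 9↦1, 10↦6]  zeros at y ∈ ∅
  x = 2: [0↦4, 1↦6, 2↦6, 3↦4, 4↦0, 5↦5, 6↦8, 7↦9, 8↦8, 9↦5, 10↦0]  zeros at y ∈ {4, 10}
  x = 3: [0↦8, 1↦0, 2↦1, 3↦0, 4↦8, 5↦3, 6↦7, 7↦9, 8↦9, 9↦7, 10↦3]  zeros at y ∈ {1, 3}
  x = 4: [0↦10, 1↦3, 2↦5, 3↦5, 4↦3, 5↦10, 6↦4, 7↦7, 8↦8, 9↦7, 10↦4]  zeros at y ∈ ∅
  x = 5: [0↦10, 1↦4, 2↦7, 3↦8, 4↦7, 5↦4, 6↦10, 7↦3, 8↦5, 9↦5, 10↦3]  zeros at y ∈ ∅
  x = 6: [0↦8, 1↦3, 2↦7, 3↦9, 4↦9, 5↦7, 6↦3, 7↦8, 8↦0, 9↦1, 10↦0]  zeros at y ∈ {8, 10}
  x = 7: [0↦4, 1↦0, 2↦5, 3↦8, 4↦9, 5↦8, 6↦5, 7↦0, 8↦4, 9↦6, 10↦6]  zeros at y ∈ {1, 7}
  x = 8: [0↦9, 1↦6, 2↦1, 3↦5, 4↦7, 5↦7, 6↦5, 7↦1, 8↦6, 9↦9, 10↦10]  zeros at y ∈ ∅
  x = 9: [0↦1, 1↦10, 2↦6, 3↦0, 4↦3, 5↦4, 6↦3, 7↦0, 8↦6, 9↦10, 10↦1]  zeros at y ∈ {3, 7}
  x = 10: [0↦2, 1↦1, 2↦9, 3↦4, 4↦8, 5↦10, 6↦10, 7↦8, 8↦4, 9↦9, 10↦1]  zeros at y ∈ ∅
Collecting zeros: affine points = {(0, 4), (0, 8), (2, 4), (2, 10), (3, 1), (3, 3), (6, 8), (6, 10), (7, 1), (7, 7), (9, 3), (9, 7)}.
Total count |C(F_11)_aff| = 12.
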